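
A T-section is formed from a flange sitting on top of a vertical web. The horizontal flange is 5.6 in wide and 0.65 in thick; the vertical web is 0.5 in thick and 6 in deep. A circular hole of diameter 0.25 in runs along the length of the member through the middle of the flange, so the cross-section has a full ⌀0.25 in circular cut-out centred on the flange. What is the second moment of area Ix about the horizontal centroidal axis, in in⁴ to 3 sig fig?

Decompose the section into non-overlapping parts with the origin at the bottom-left of its bounding rectangle.
Flange: 5.6 × 0.65, A = 3.64 in², y = 6.325 in, Ī = 0.12816 in⁴.
Web: 0.5 × 6, A = 3 in², y = 3 in, Ī = 9 in⁴.
Hole (subtracted): ⌀0.25, A = 0.049087 in², y = 6.325 in, Ī = 0.00019175 in⁴.
Centroid: ȳ = ΣA·y / ΣA = 4.8116 in.
Transfer each piece to the horizontal centroidal axis using Ī + A·d² with d = y − 4.8116:
  flange: d = 1.5134 in → contributes +8.4657 in⁴
  web: d = -1.8116 in → contributes +18.845 in⁴
  hole: d = 1.5134 in → contributes −0.11263 in⁴
Total I = 27.198 in⁴.

Ix ≈ 27.2 in⁴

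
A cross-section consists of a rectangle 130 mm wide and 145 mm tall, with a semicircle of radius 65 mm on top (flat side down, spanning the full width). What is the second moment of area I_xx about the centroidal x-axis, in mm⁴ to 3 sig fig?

I_xx ≈ 8.42 × 10⁷ mm⁴

Split into non-overlapping primitives; take the origin at the lower-left of the bounding box.
Rectangular body: 130 × 145, A = 18 850 mm², y = 72.5 mm, Ī = 33 026 771 mm⁴.
Semicircular cap: semicircle r = 65, A = 6636.6 mm², y = 172.59 mm, Ī = 1 959 230 mm⁴.
Centroid: ȳ = ΣA·y / ΣA = 98.562 mm.
Transfer each piece to the centroidal x-axis using Ī + A·d² with d = y − 98.562:
  rectangular body: d = -26.062 mm → contributes +45 830 437 mm⁴
  semicircular cap: d = 74.025 mm → contributes +38 325 529 mm⁴
Total I = 84 155 966 mm⁴.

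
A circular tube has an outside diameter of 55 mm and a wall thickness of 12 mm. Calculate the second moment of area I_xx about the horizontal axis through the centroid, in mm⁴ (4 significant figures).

Split into non-overlapping primitives; take the origin at the lower-left of the bounding box.
Outer circle: ⌀55, A = 2375.83 mm², y = 27.5 mm, Ī = 449 180 mm⁴.
Bore (subtracted): ⌀31, A = 754.768 mm², y = 27.5 mm, Ī = 45333.2 mm⁴.
By symmetry the centroid is at mid-height, ȳ = 27.5 mm.
All pieces are centred on the horizontal axis through the centroid, so I = ΣĪ (holes subtracted) = 403 847 mm⁴.

I_xx ≈ 4.038 × 10⁵ mm⁴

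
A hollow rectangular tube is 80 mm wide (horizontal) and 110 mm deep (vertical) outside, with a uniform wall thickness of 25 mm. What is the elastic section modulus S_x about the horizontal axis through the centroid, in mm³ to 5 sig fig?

Break the section into simple shapes (no overlaps), measuring from the bottom-left corner of the bounding box.
Outer rectangle: 80 × 110, A = 8 800 mm², y = 55 mm, Ī = 8 873 333 mm⁴.
Inner void (subtracted): 30 × 60, A = 1 800 mm², y = 55 mm, Ī = 540 000 mm⁴.
By symmetry the centroid is at mid-height, ȳ = 55 mm.
All pieces are centred on the horizontal axis through the centroid, so I = ΣĪ (holes subtracted) = 8 333 333 mm⁴.
Extreme fibre distance c = 55 mm; S = I/c = 151515.2 mm³.

S_x ≈ 1.5152 × 10⁵ mm³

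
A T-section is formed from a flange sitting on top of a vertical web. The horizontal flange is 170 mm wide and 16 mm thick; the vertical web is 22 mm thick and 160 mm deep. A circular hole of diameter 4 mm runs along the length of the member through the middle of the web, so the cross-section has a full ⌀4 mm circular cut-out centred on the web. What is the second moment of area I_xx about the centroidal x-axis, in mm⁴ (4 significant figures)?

I_xx ≈ 1.943 × 10⁷ mm⁴

Split into non-overlapping primitives; take the origin at the lower-left of the bounding box.
Flange: 170 × 16, A = 2 720 mm², y = 168 mm, Ī = 58026.7 mm⁴.
Web: 22 × 160, A = 3 520 mm², y = 80 mm, Ī = 7 509 333 mm⁴.
Hole (subtracted): ⌀4, A = 12.5664 mm², y = 80 mm, Ī = 12.5664 mm⁴.
Centroid: ȳ = ΣA·y / ΣA = 118.436 mm.
Transfer each piece to the centroidal x-axis using Ī + A·d² with d = y − 118.436:
  flange: d = 49.5636 mm → contributes +6 739 850 mm⁴
  web: d = -38.4364 mm → contributes +12 709 624 mm⁴
  hole: d = -38.4364 mm → contributes −18577.6 mm⁴
Total I = 19 430 896 mm⁴.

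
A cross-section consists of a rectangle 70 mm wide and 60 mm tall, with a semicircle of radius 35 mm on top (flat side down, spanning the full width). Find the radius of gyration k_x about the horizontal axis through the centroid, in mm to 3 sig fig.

Decompose the section into non-overlapping parts with the origin at the bottom-left of its bounding rectangle.
Rectangular body: 70 × 60, A = 4 200 mm², y = 30 mm, Ī = 1 260 000 mm⁴.
Semicircular cap: semicircle r = 35, A = 1924.2 mm², y = 74.854 mm, Ī = 164 704 mm⁴.
Centroid: ȳ = ΣA·y / ΣA = 44.093 mm.
Transfer each piece to the horizontal axis through the centroid using Ī + A·d² with d = y − 44.093:
  rectangular body: d = -14.093 mm → contributes +2 094 200 mm⁴
  semicircular cap: d = 30.761 mm → contributes +1 985 509 mm⁴
Total I = 4 079 709 mm⁴.
Radius of gyration: k = √(I/A) = √(4 079 709 / 6124.2) = 25.81 mm.

k_x ≈ 25.8 mm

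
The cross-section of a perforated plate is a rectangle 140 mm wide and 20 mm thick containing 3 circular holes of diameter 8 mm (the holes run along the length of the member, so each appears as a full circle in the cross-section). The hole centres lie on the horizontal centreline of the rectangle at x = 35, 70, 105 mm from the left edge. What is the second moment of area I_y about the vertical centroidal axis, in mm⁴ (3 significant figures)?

I_y ≈ 4.45 × 10⁶ mm⁴

Treat the section as a set of non-overlapping primitives; coordinates are from the bounding-box lower-left.
Plate: 140 × 20, A = 2 800 mm², x = 70 mm, Ī = 4 573 333 mm⁴.
Hole 1 (subtracted): ⌀8, A = 50.265 mm², x = 35 mm, Ī = 201.06 mm⁴.
Hole 2 (subtracted): ⌀8, A = 50.265 mm², x = 70 mm, Ī = 201.06 mm⁴.
Hole 3 (subtracted): ⌀8, A = 50.265 mm², x = 105 mm, Ī = 201.06 mm⁴.
By symmetry the centroid is at mid-width, x̄ = 70 mm.
Transfer each piece to the vertical centroidal axis using Ī + A·d² with d = x − 70:
  plate: d = 0 mm → contributes +4 573 333 mm⁴
  hole 1: d = -35 mm → contributes −61 776 mm⁴
  hole 2: d = 0 mm → contributes −201.06 mm⁴
  hole 3: d = 35 mm → contributes −61 776 mm⁴
Total I = 4 449 580 mm⁴.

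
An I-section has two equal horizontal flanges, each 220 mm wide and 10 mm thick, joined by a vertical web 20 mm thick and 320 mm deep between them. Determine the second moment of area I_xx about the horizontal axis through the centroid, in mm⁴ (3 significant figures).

I_xx ≈ 1.74 × 10⁸ mm⁴

Split into non-overlapping primitives; take the origin at the lower-left of the bounding box.
Bottom flange: 220 × 10, A = 2 200 mm², y = 5 mm, Ī = 18 333 mm⁴.
Web: 20 × 320, A = 6 400 mm², y = 170 mm, Ī = 54 613 333 mm⁴.
Top flange: 220 × 10, A = 2 200 mm², y = 335 mm, Ī = 18 333 mm⁴.
By symmetry the centroid is at mid-height, ȳ = 170 mm.
Transfer each piece to the horizontal axis through the centroid using Ī + A·d² with d = y − 170:
  bottom flange: d = -165 mm → contributes +59 913 333 mm⁴
  web: d = 0 mm → contributes +54 613 333 mm⁴
  top flange: d = 165 mm → contributes +59 913 333 mm⁴
Total I = 174 440 000 mm⁴.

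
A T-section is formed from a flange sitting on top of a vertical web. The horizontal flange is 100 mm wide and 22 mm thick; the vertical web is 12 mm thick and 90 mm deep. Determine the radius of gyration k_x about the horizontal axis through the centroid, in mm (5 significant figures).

Treat the section as a set of non-overlapping primitives; coordinates are from the bounding-box lower-left.
Flange: 100 × 22, A = 2 200 mm², y = 101 mm, Ī = 88733.33 mm⁴.
Web: 12 × 90, A = 1 080 mm², y = 45 mm, Ī = 729 000 mm⁴.
Centroid: ȳ = ΣA·y / ΣA = 82.56098 mm.
Transfer each piece to the horizontal axis through the centroid using Ī + A·d² with d = y − 82.56098:
  flange: d = 18.43902 mm → contributes +836728.1 mm⁴
  web: d = -37.56098 mm → contributes +2 252 693 mm⁴
Total I = 3 089 421 mm⁴.
Radius of gyration: k = √(I/A) = √(3 089 421 / 3 280) = 30.69034 mm.

k_x ≈ 30.690 mm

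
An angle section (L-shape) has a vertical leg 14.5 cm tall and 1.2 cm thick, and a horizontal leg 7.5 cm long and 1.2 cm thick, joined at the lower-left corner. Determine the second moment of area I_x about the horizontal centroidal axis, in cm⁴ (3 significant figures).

Treat the section as a set of non-overlapping primitives; coordinates are from the bounding-box lower-left.
Vertical leg: 1.2 × 14.5, A = 17.4 cm², y = 7.25 cm, Ī = 304.86 cm⁴.
Horizontal leg (remainder): 6.3 × 1.2, A = 7.56 cm², y = 0.6 cm, Ī = 0.9072 cm⁴.
Centroid: ȳ = ΣA·y / ΣA = 5.2358 cm.
Transfer each piece to the horizontal centroidal axis using Ī + A·d² with d = y − 5.2358:
  vertical leg: d = 2.0142 cm → contributes +375.45 cm⁴
  horizontal leg (remainder): d = -4.6358 cm → contributes +163.38 cm⁴
Total I = 538.83 cm⁴.

I_x ≈ 539 cm⁴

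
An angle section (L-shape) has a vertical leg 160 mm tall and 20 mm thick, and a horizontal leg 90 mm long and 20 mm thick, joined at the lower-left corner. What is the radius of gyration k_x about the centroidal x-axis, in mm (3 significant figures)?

k_x ≈ 50.3 mm

Break the section into simple shapes (no overlaps), measuring from the bottom-left corner of the bounding box.
Vertical leg: 20 × 160, A = 3 200 mm², y = 80 mm, Ī = 6 826 667 mm⁴.
Horizontal leg (remainder): 70 × 20, A = 1 400 mm², y = 10 mm, Ī = 46 667 mm⁴.
Centroid: ȳ = ΣA·y / ΣA = 58.696 mm.
Transfer each piece to the centroidal x-axis using Ī + A·d² with d = y − 58.696:
  vertical leg: d = 21.304 mm → contributes +8 279 067 mm⁴
  horizontal leg (remainder): d = -48.696 mm → contributes +3 366 440 mm⁴
Total I = 11 645 507 mm⁴.
Radius of gyration: k = √(I/A) = √(11 645 507 / 4 600) = 50.315 mm.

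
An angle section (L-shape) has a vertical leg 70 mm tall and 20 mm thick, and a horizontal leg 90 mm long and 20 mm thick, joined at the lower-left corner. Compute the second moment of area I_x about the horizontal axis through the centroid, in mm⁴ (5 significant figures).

Decompose the section into non-overlapping parts with the origin at the bottom-left of its bounding rectangle.
Vertical leg: 20 × 70, A = 1 400 mm², y = 35 mm, Ī = 571666.7 mm⁴.
Horizontal leg (remainder): 70 × 20, A = 1 400 mm², y = 10 mm, Ī = 46666.67 mm⁴.
Centroid: ȳ = ΣA·y / ΣA = 22.5 mm.
Transfer each piece to the horizontal axis through the centroid using Ī + A·d² with d = y − 22.5:
  vertical leg: d = 12.5 mm → contributes +790416.7 mm⁴
  horizontal leg (remainder): d = -12.5 mm → contributes +265416.7 mm⁴
Total I = 1 055 833 mm⁴.

I_x ≈ 1.0558 × 10⁶ mm⁴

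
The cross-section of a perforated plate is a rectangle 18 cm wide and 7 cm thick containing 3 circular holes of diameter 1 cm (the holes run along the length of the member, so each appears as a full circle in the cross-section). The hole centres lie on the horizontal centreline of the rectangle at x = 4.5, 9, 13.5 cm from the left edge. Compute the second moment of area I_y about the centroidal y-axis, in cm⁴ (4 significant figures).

Decompose the section into non-overlapping parts with the origin at the bottom-left of its bounding rectangle.
Plate: 18 × 7, A = 126 cm², x = 9 cm, Ī = 3 402 cm⁴.
Hole 1 (subtracted): ⌀1, A = 0.785398 cm², x = 4.5 cm, Ī = 0.0490874 cm⁴.
Hole 2 (subtracted): ⌀1, A = 0.785398 cm², x = 9 cm, Ī = 0.0490874 cm⁴.
Hole 3 (subtracted): ⌀1, A = 0.785398 cm², x = 13.5 cm, Ī = 0.0490874 cm⁴.
By symmetry the centroid is at mid-width, x̄ = 9 cm.
Transfer each piece to the centroidal y-axis using Ī + A·d² with d = x − 9:
  plate: d = 0 cm → contributes +3 402 cm⁴
  hole 1: d = -4.5 cm → contributes −15.9534 cm⁴
  hole 2: d = 0 cm → contributes −0.0490874 cm⁴
  hole 3: d = 4.5 cm → contributes −15.9534 cm⁴
Total I = 3370.04 cm⁴.

I_y ≈ 3370 cm⁴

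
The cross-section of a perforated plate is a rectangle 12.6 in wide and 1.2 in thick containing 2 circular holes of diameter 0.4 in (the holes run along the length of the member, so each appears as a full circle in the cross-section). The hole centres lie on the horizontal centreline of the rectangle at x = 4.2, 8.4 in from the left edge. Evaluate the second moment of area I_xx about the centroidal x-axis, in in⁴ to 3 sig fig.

Treat the section as a set of non-overlapping primitives; coordinates are from the bounding-box lower-left.
Plate: 12.6 × 1.2, A = 15.12 in², y = 0.6 in, Ī = 1.8144 in⁴.
Hole 1 (subtracted): ⌀0.4, A = 0.12566 in², y = 0.6 in, Ī = 0.0012566 in⁴.
Hole 2 (subtracted): ⌀0.4, A = 0.12566 in², y = 0.6 in, Ī = 0.0012566 in⁴.
By symmetry the centroid is at mid-height, ȳ = 0.6 in.
All pieces are centred on the centroidal x-axis, so I = ΣĪ (holes subtracted) = 1.8119 in⁴.

I_xx ≈ 1.81 in⁴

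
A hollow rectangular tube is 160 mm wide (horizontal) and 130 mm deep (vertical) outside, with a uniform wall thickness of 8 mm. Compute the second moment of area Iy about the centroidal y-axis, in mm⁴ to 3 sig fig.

Treat the section as a set of non-overlapping primitives; coordinates are from the bounding-box lower-left.
Outer rectangle: 160 × 130, A = 20 800 mm², x = 80 mm, Ī = 44 373 333 mm⁴.
Inner void (subtracted): 144 × 114, A = 16 416 mm², x = 80 mm, Ī = 28 366 848 mm⁴.
By symmetry the centroid is at mid-width, x̄ = 80 mm.
All pieces are centred on the centroidal y-axis, so I = ΣĪ (holes subtracted) = 16 006 485 mm⁴.

Iy ≈ 1.60 × 10⁷ mm⁴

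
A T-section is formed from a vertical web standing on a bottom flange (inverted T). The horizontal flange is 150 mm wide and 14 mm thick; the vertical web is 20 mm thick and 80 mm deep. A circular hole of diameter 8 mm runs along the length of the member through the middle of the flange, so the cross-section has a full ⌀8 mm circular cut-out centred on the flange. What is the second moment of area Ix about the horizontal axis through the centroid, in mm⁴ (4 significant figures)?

Split into non-overlapping primitives; take the origin at the lower-left of the bounding box.
Flange: 150 × 14, A = 2 100 mm², y = 7 mm, Ī = 34 300 mm⁴.
Web: 20 × 80, A = 1 600 mm², y = 54 mm, Ī = 853 333 mm⁴.
Hole (subtracted): ⌀8, A = 50.2655 mm², y = 7 mm, Ī = 201.062 mm⁴.
Centroid: ȳ = ΣA·y / ΣA = 27.6042 mm.
Transfer each piece to the horizontal axis through the centroid using Ī + A·d² with d = y − 27.6042:
  flange: d = -20.6042 mm → contributes +925 823 mm⁴
  web: d = 26.3958 mm → contributes +1 968 111 mm⁴
  hole: d = -20.6042 mm → contributes −21540.5 mm⁴
Total I = 2 872 394 mm⁴.

Ix ≈ 2.872 × 10⁶ mm⁴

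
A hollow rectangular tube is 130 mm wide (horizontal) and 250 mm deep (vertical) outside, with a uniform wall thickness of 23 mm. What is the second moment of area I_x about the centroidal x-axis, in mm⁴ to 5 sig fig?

Break the section into simple shapes (no overlaps), measuring from the bottom-left corner of the bounding box.
Outer rectangle: 130 × 250, A = 32 500 mm², y = 125 mm, Ī = 169 270 833 mm⁴.
Inner void (subtracted): 84 × 204, A = 17 136 mm², y = 125 mm, Ī = 59 427 648 mm⁴.
By symmetry the centroid is at mid-height, ȳ = 125 mm.
All pieces are centred on the centroidal x-axis, so I = ΣĪ (holes subtracted) = 109 843 185 mm⁴.

I_x ≈ 1.0984 × 10⁸ mm⁴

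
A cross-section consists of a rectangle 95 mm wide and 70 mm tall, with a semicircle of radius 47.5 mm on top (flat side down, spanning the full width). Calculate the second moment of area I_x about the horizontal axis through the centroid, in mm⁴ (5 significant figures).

Treat the section as a set of non-overlapping primitives; coordinates are from the bounding-box lower-left.
Rectangular body: 95 × 70, A = 6 650 mm², y = 35 mm, Ī = 2 715 417 mm⁴.
Semicircular cap: semicircle r = 47.5, A = 3544.109 mm², y = 90.15963 mm, Ī = 558735.8 mm⁴.
Centroid: ȳ = ΣA·y / ΣA = 54.17693 mm.
Transfer each piece to the horizontal axis through the centroid using Ī + A·d² with d = y − 54.17693:
  rectangular body: d = -19.17693 mm → contributes +5 160 986 mm⁴
  semicircular cap: d = 35.98269 mm → contributes +5 147 486 mm⁴
Total I = 10 308 472 mm⁴.

I_x ≈ 1.0308 × 10⁷ mm⁴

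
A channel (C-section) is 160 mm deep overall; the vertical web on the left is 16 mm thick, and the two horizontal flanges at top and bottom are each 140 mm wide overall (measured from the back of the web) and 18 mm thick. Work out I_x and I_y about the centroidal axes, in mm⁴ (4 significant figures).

I_x ≈ 2.808 × 10⁷ mm⁴, I_y ≈ 1.375 × 10⁷ mm⁴

Split into non-overlapping primitives; take the origin at the lower-left of the bounding box.
Web: 16 × 160, A = 2 560 mm², y = 80 mm, Ī = 5 461 333 mm⁴.
Top flange (beyond web): 124 × 18, A = 2 232 mm², y = 151 mm, Ī = 60 264 mm⁴.
Bottom flange (beyond web): 124 × 18, A = 2 232 mm², y = 9 mm, Ī = 60 264 mm⁴.
By symmetry the centroid is at mid-height, ȳ = 80 mm.
Transfer each piece to the centroidal x-axis using Ī + A·d² with d = y − 80:
  web: d = 0 mm → contributes +5 461 333 mm⁴
  top flange (beyond web): d = 71 mm → contributes +11 311 776 mm⁴
  bottom flange (beyond web): d = -71 mm → contributes +11 311 776 mm⁴
Total I = 28 084 885 mm⁴.
For the y-axis: x̄ = 52.4875 mm.
Repeating about the centroidal y-axis gives I_y = 13 746 640 mm⁴.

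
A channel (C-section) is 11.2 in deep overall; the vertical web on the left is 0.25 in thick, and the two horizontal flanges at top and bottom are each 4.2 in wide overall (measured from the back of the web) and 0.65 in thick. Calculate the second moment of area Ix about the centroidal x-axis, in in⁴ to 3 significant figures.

Ix ≈ 172 in⁴

Break the section into simple shapes (no overlaps), measuring from the bottom-left corner of the bounding box.
Web: 0.25 × 11.2, A = 2.8 in², y = 5.6 in, Ī = 29.269 in⁴.
Top flange (beyond web): 3.95 × 0.65, A = 2.5675 in², y = 10.875 in, Ī = 0.090397 in⁴.
Bottom flange (beyond web): 3.95 × 0.65, A = 2.5675 in², y = 0.325 in, Ī = 0.090397 in⁴.
By symmetry the centroid is at mid-height, ȳ = 5.6 in.
Transfer each piece to the centroidal x-axis using Ī + A·d² with d = y − 5.6:
  web: d = 0 in → contributes +29.269 in⁴
  top flange (beyond web): d = 5.275 in → contributes +71.533 in⁴
  bottom flange (beyond web): d = -5.275 in → contributes +71.533 in⁴
Total I = 172.33 in⁴.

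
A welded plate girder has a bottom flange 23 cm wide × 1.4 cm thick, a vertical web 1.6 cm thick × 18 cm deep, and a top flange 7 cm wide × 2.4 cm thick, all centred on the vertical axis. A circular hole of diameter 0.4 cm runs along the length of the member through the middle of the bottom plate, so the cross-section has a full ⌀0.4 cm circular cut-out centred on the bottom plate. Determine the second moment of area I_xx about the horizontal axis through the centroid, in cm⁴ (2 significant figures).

I_xx ≈ 5300 cm⁴

Treat the section as a set of non-overlapping primitives; coordinates are from the bounding-box lower-left.
Bottom plate: 23 × 1.4, A = 32.2 cm², y = 0.7 cm, Ī = 5.259 cm⁴.
Web plate: 1.6 × 18, A = 28.8 cm², y = 10.4 cm, Ī = 777.6 cm⁴.
Top plate: 7 × 2.4, A = 16.8 cm², y = 20.6 cm, Ī = 8.064 cm⁴.
Hole (subtracted): ⌀0.4, A = 0.1257 cm², y = 0.7 cm, Ī = 0.001257 cm⁴.
Centroid: ȳ = ΣA·y / ΣA = 8.601 cm.
Transfer each piece to the horizontal axis through the centroid using Ī + A·d² with d = y − 8.601:
  bottom plate: d = -7.901 cm → contributes +2 015 cm⁴
  web plate: d = 1.799 cm → contributes +870.8 cm⁴
  top plate: d = 12 cm → contributes +2 427 cm⁴
  hole: d = -7.901 cm → contributes −7.845 cm⁴
Total I = 5 305 cm⁴.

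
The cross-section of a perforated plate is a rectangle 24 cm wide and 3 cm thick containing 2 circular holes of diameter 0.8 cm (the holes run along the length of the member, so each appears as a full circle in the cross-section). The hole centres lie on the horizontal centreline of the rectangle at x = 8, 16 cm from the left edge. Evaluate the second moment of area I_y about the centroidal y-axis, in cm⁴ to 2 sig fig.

Break the section into simple shapes (no overlaps), measuring from the bottom-left corner of the bounding box.
Plate: 24 × 3, A = 72 cm², x = 12 cm, Ī = 3 456 cm⁴.
Hole 1 (subtracted): ⌀0.8, A = 0.5027 cm², x = 8 cm, Ī = 0.02011 cm⁴.
Hole 2 (subtracted): ⌀0.8, A = 0.5027 cm², x = 16 cm, Ī = 0.02011 cm⁴.
By symmetry the centroid is at mid-width, x̄ = 12 cm.
Transfer each piece to the centroidal y-axis using Ī + A·d² with d = x − 12:
  plate: d = 0 cm → contributes +3 456 cm⁴
  hole 1: d = -4 cm → contributes −8.063 cm⁴
  hole 2: d = 4 cm → contributes −8.063 cm⁴
Total I = 3 440 cm⁴.

I_y ≈ 3400 cm⁴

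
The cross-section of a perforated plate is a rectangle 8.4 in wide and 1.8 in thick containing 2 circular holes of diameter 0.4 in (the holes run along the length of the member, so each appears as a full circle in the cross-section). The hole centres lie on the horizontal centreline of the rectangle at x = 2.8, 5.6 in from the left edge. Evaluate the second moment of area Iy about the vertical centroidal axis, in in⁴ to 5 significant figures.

Break the section into simple shapes (no overlaps), measuring from the bottom-left corner of the bounding box.
Plate: 8.4 × 1.8, A = 15.12 in², x = 4.2 in, Ī = 88.9056 in⁴.
Hole 1 (subtracted): ⌀0.4, A = 0.1256637 in², x = 2.8 in, Ī = 0.001256637 in⁴.
Hole 2 (subtracted): ⌀0.4, A = 0.1256637 in², x = 5.6 in, Ī = 0.001256637 in⁴.
By symmetry the centroid is at mid-width, x̄ = 4.2 in.
Transfer each piece to the vertical centroidal axis using Ī + A·d² with d = x − 4.2:
  plate: d = 0 in → contributes +88.9056 in⁴
  hole 1: d = -1.4 in → contributes −0.2475575 in⁴
  hole 2: d = 1.4 in → contributes −0.2475575 in⁴
Total I = 88.41048 in⁴.

Iy ≈ 88.410 in⁴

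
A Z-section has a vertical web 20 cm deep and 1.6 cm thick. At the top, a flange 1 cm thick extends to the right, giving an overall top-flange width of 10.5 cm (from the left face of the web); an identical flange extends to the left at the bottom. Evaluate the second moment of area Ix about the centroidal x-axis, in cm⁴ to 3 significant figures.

Ix ≈ 2670 cm⁴

Decompose the section into non-overlapping parts with the origin at the bottom-left of its bounding rectangle.
Web: 1.6 × 20, A = 32 cm², y = 10 cm, Ī = 1066.7 cm⁴.
Top flange (beyond web): 8.9 × 1, A = 8.9 cm², y = 19.5 cm, Ī = 0.74167 cm⁴.
Bottom flange (beyond web): 8.9 × 1, A = 8.9 cm², y = 0.5 cm, Ī = 0.74167 cm⁴.
Centroid: ȳ = ΣA·y / ΣA = 10 cm.
Transfer each piece to the centroidal x-axis using Ī + A·d² with d = y − 10:
  web: d = 0 cm → contributes +1066.7 cm⁴
  top flange (beyond web): d = 9.5 cm → contributes +803.97 cm⁴
  bottom flange (beyond web): d = -9.5 cm → contributes +803.97 cm⁴
Total I = 2674.6 cm⁴.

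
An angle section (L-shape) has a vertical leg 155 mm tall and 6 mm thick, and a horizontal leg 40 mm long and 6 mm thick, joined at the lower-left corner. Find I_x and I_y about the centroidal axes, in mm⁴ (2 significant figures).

I_x ≈ 2.8 × 10⁶ mm⁴, I_y ≈ 8.9 × 10⁴ mm⁴

Split into non-overlapping primitives; take the origin at the lower-left of the bounding box.
Vertical leg: 6 × 155, A = 930 mm², y = 77.5 mm, Ī = 1 861 938 mm⁴.
Horizontal leg (remainder): 34 × 6, A = 204 mm², y = 3 mm, Ī = 612 mm⁴.
Centroid: ȳ = ΣA·y / ΣA = 64.1 mm.
Transfer each piece to the centroidal x-axis using Ī + A·d² with d = y − 64.1:
  vertical leg: d = 13.4 mm → contributes +2 028 981 mm⁴
  horizontal leg (remainder): d = -61.1 mm → contributes +762 134 mm⁴
Total I = 2 791 115 mm⁴.
For the y-axis: x̄ = 6.598 mm.
Repeating about the centroidal y-axis gives I_y = 89 363 mm⁴.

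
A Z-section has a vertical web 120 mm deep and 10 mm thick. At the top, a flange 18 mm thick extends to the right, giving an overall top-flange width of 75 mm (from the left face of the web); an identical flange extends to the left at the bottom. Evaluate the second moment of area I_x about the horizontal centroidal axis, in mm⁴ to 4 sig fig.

Break the section into simple shapes (no overlaps), measuring from the bottom-left corner of the bounding box.
Web: 10 × 120, A = 1 200 mm², y = 60 mm, Ī = 1 440 000 mm⁴.
Top flange (beyond web): 65 × 18, A = 1 170 mm², y = 111 mm, Ī = 31 590 mm⁴.
Bottom flange (beyond web): 65 × 18, A = 1 170 mm², y = 9 mm, Ī = 31 590 mm⁴.
Centroid: ȳ = ΣA·y / ΣA = 60 mm.
Transfer each piece to the horizontal centroidal axis using Ī + A·d² with d = y − 60:
  web: d = 0 mm → contributes +1 440 000 mm⁴
  top flange (beyond web): d = 51 mm → contributes +3 074 760 mm⁴
  bottom flange (beyond web): d = -51 mm → contributes +3 074 760 mm⁴
Total I = 7 589 520 mm⁴.

I_x ≈ 7.590 × 10⁶ mm⁴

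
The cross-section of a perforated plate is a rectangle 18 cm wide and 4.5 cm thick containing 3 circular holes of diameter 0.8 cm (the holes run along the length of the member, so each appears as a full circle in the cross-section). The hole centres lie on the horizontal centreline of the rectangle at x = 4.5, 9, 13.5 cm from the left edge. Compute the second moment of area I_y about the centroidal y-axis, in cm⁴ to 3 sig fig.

I_y ≈ 2170 cm⁴

Treat the section as a set of non-overlapping primitives; coordinates are from the bounding-box lower-left.
Plate: 18 × 4.5, A = 81 cm², x = 9 cm, Ī = 2 187 cm⁴.
Hole 1 (subtracted): ⌀0.8, A = 0.50265 cm², x = 4.5 cm, Ī = 0.020106 cm⁴.
Hole 2 (subtracted): ⌀0.8, A = 0.50265 cm², x = 9 cm, Ī = 0.020106 cm⁴.
Hole 3 (subtracted): ⌀0.8, A = 0.50265 cm², x = 13.5 cm, Ī = 0.020106 cm⁴.
By symmetry the centroid is at mid-width, x̄ = 9 cm.
Transfer each piece to the centroidal y-axis using Ī + A·d² with d = x − 9:
  plate: d = 0 cm → contributes +2 187 cm⁴
  hole 1: d = -4.5 cm → contributes −10.199 cm⁴
  hole 2: d = 0 cm → contributes −0.020106 cm⁴
  hole 3: d = 4.5 cm → contributes −10.199 cm⁴
Total I = 2166.6 cm⁴.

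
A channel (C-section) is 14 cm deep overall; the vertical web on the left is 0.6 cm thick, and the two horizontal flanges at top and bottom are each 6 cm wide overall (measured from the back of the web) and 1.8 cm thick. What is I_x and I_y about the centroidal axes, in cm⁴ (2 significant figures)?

Split into non-overlapping primitives; take the origin at the lower-left of the bounding box.
Web: 0.6 × 14, A = 8.4 cm², y = 7 cm, Ī = 137.2 cm⁴.
Top flange (beyond web): 5.4 × 1.8, A = 9.72 cm², y = 13.1 cm, Ī = 2.624 cm⁴.
Bottom flange (beyond web): 5.4 × 1.8, A = 9.72 cm², y = 0.9 cm, Ī = 2.624 cm⁴.
By symmetry the centroid is at mid-height, ȳ = 7 cm.
Transfer each piece to the centroidal x-axis using Ī + A·d² with d = y − 7:
  web: d = 0 cm → contributes +137.2 cm⁴
  top flange (beyond web): d = 6.1 cm → contributes +364.3 cm⁴
  bottom flange (beyond web): d = -6.1 cm → contributes +364.3 cm⁴
Total I = 865.8 cm⁴.
For the y-axis: x̄ = 2.395 cm.
Repeating about the centroidal y-axis gives I_y = 100.3 cm⁴.

I_x ≈ 870 cm⁴, I_y ≈ 100 cm⁴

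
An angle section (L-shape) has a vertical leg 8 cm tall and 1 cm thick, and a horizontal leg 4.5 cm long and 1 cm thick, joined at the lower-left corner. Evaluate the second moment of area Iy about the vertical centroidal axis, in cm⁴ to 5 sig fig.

Iy ≈ 16.566 cm⁴

Break the section into simple shapes (no overlaps), measuring from the bottom-left corner of the bounding box.
Vertical leg: 1 × 8, A = 8 cm², x = 0.5 cm, Ī = 0.6666667 cm⁴.
Horizontal leg (remainder): 3.5 × 1, A = 3.5 cm², x = 2.75 cm, Ī = 3.572917 cm⁴.
Centroid: x̄ = ΣA·x / ΣA = 1.184783 cm.
Transfer each piece to the vertical centroidal axis using Ī + A·d² with d = x − 1.184783:
  vertical leg: d = -0.6847826 cm → contributes +4.418084 cm⁴
  horizontal leg (remainder): d = 1.565217 cm → contributes +12.14759 cm⁴
Total I = 16.56567 cm⁴.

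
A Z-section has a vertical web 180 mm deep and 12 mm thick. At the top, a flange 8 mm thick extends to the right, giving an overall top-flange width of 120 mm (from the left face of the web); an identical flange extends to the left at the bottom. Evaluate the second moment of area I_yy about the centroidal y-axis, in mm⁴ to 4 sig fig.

I_yy ≈ 7.926 × 10⁶ mm⁴

Treat the section as a set of non-overlapping primitives; coordinates are from the bounding-box lower-left.
Web: 12 × 180, A = 2 160 mm², x = 114 mm, Ī = 25 920 mm⁴.
Top flange (beyond web): 108 × 8, A = 864 mm², x = 174 mm, Ī = 839 808 mm⁴.
Bottom flange (beyond web): 108 × 8, A = 864 mm², x = 54 mm, Ī = 839 808 mm⁴.
Centroid: x̄ = ΣA·x / ΣA = 114 mm.
Transfer each piece to the centroidal y-axis using Ī + A·d² with d = x − 114:
  web: d = 0 mm → contributes +25 920 mm⁴
  top flange (beyond web): d = 60 mm → contributes +3 950 208 mm⁴
  bottom flange (beyond web): d = -60 mm → contributes +3 950 208 mm⁴
Total I = 7 926 336 mm⁴.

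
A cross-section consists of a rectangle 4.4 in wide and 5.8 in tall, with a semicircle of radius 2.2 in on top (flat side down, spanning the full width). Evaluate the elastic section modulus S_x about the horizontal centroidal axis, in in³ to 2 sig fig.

Split into non-overlapping primitives; take the origin at the lower-left of the bounding box.
Rectangular body: 4.4 × 5.8, A = 25.52 in², y = 2.9 in, Ī = 71.54 in⁴.
Semicircular cap: semicircle r = 2.2, A = 7.603 in², y = 6.734 in, Ī = 2.571 in⁴.
Centroid: ȳ = ΣA·y / ΣA = 3.78 in.
Transfer each piece to the horizontal centroidal axis using Ī + A·d² with d = y − 3.78:
  rectangular body: d = -0.88 in → contributes +91.3 in⁴
  semicircular cap: d = 2.954 in → contributes +68.9 in⁴
Total I = 160.2 in⁴.
Extreme fibre distance c = 4.22 in; S = I/c = 37.96 in³.

S_x ≈ 38 in³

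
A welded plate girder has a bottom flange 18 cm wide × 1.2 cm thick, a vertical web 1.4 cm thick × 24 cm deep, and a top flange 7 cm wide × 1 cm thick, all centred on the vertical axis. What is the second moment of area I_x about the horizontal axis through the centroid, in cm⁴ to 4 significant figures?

Split into non-overlapping primitives; take the origin at the lower-left of the bounding box.
Bottom plate: 18 × 1.2, A = 21.6 cm², y = 0.6 cm, Ī = 2.592 cm⁴.
Web plate: 1.4 × 24, A = 33.6 cm², y = 13.2 cm, Ī = 1612.8 cm⁴.
Top plate: 7 × 1, A = 7 cm², y = 25.7 cm, Ī = 0.583333 cm⁴.
Centroid: ȳ = ΣA·y / ΣA = 10.2312 cm.
Transfer each piece to the horizontal axis through the centroid using Ī + A·d² with d = y − 10.2312:
  bottom plate: d = -9.63119 cm → contributes +2006.2 cm⁴
  web plate: d = 2.96881 cm → contributes +1908.94 cm⁴
  top plate: d = 15.4688 cm → contributes +1675.57 cm⁴
Total I = 5590.72 cm⁴.

I_x ≈ 5591 cm⁴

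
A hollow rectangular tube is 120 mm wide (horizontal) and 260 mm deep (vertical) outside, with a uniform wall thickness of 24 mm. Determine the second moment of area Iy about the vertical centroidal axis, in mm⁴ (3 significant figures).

Split into non-overlapping primitives; take the origin at the lower-left of the bounding box.
Outer rectangle: 120 × 260, A = 31 200 mm², x = 60 mm, Ī = 37 440 000 mm⁴.
Inner void (subtracted): 72 × 212, A = 15 264 mm², x = 60 mm, Ī = 6 594 048 mm⁴.
By symmetry the centroid is at mid-width, x̄ = 60 mm.
All pieces are centred on the vertical centroidal axis, so I = ΣĪ (holes subtracted) = 30 845 952 mm⁴.

Iy ≈ 3.08 × 10⁷ mm⁴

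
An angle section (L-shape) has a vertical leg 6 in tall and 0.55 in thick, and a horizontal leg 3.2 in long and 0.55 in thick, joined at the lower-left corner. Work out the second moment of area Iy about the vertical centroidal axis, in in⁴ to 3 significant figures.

Iy ≈ 3.52 in⁴

Break the section into simple shapes (no overlaps), measuring from the bottom-left corner of the bounding box.
Vertical leg: 0.55 × 6, A = 3.3 in², x = 0.275 in, Ī = 0.083188 in⁴.
Horizontal leg (remainder): 2.65 × 0.55, A = 1.4575 in², x = 1.875 in, Ī = 0.85294 in⁴.
Centroid: x̄ = ΣA·x / ΣA = 0.76517 in.
Transfer each piece to the vertical centroidal axis using Ī + A·d² with d = x − 0.76517:
  vertical leg: d = -0.49017 in → contributes +0.87608 in⁴
  horizontal leg (remainder): d = 1.1098 in → contributes +2.6482 in⁴
Total I = 3.5242 in⁴.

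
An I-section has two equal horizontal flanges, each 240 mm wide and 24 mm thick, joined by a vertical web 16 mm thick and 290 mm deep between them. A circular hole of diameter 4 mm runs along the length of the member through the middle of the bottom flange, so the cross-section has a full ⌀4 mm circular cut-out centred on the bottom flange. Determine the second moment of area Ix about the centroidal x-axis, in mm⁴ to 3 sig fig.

Ix ≈ 3.17 × 10⁸ mm⁴

Break the section into simple shapes (no overlaps), measuring from the bottom-left corner of the bounding box.
Bottom flange: 240 × 24, A = 5 760 mm², y = 12 mm, Ī = 276 480 mm⁴.
Web: 16 × 290, A = 4 640 mm², y = 169 mm, Ī = 32 518 667 mm⁴.
Top flange: 240 × 24, A = 5 760 mm², y = 326 mm, Ī = 276 480 mm⁴.
Hole (subtracted): ⌀4, A = 12.566 mm², y = 12 mm, Ī = 12.566 mm⁴.
Centroid: ȳ = ΣA·y / ΣA = 169.12 mm.
Transfer each piece to the centroidal x-axis using Ī + A·d² with d = y − 169.12:
  bottom flange: d = -157.12 mm → contributes +142 475 789 mm⁴
  web: d = -0.12218 mm → contributes +32 518 736 mm⁴
  top flange: d = 156.88 mm → contributes +142 033 823 mm⁴
  hole: d = -157.12 mm → contributes −310 243 mm⁴
Total I = 316 718 105 mm⁴.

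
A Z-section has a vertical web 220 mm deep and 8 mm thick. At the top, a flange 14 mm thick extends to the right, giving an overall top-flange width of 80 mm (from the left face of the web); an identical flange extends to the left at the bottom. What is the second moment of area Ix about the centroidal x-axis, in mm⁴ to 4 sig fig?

Decompose the section into non-overlapping parts with the origin at the bottom-left of its bounding rectangle.
Web: 8 × 220, A = 1 760 mm², y = 110 mm, Ī = 7 098 667 mm⁴.
Top flange (beyond web): 72 × 14, A = 1 008 mm², y = 213 mm, Ī = 16 464 mm⁴.
Bottom flange (beyond web): 72 × 14, A = 1 008 mm², y = 7 mm, Ī = 16 464 mm⁴.
Centroid: ȳ = ΣA·y / ΣA = 110 mm.
Transfer each piece to the centroidal x-axis using Ī + A·d² with d = y − 110:
  web: d = 0 mm → contributes +7 098 667 mm⁴
  top flange (beyond web): d = 103 mm → contributes +10 710 336 mm⁴
  bottom flange (beyond web): d = -103 mm → contributes +10 710 336 mm⁴
Total I = 28 519 339 mm⁴.

Ix ≈ 2.852 × 10⁷ mm⁴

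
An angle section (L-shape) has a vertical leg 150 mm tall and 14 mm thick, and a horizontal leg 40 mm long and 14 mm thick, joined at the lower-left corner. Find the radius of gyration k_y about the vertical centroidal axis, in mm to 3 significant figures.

Treat the section as a set of non-overlapping primitives; coordinates are from the bounding-box lower-left.
Vertical leg: 14 × 150, A = 2 100 mm², x = 7 mm, Ī = 34 300 mm⁴.
Horizontal leg (remainder): 26 × 14, A = 364 mm², x = 27 mm, Ī = 20 505 mm⁴.
Centroid: x̄ = ΣA·x / ΣA = 9.9545 mm.
Transfer each piece to the vertical centroidal axis using Ī + A·d² with d = x − 9.9545:
  vertical leg: d = -2.9545 mm → contributes +52 632 mm⁴
  horizontal leg (remainder): d = 17.045 mm → contributes +126 265 mm⁴
Total I = 178 896 mm⁴.
Radius of gyration: k = √(I/A) = √(178 896 / 2 464) = 8.5208 mm.

k_y ≈ 8.52 mm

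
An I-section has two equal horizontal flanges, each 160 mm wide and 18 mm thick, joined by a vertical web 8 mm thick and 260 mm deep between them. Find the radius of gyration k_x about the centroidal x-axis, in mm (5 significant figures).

Decompose the section into non-overlapping parts with the origin at the bottom-left of its bounding rectangle.
Bottom flange: 160 × 18, A = 2 880 mm², y = 9 mm, Ī = 77 760 mm⁴.
Web: 8 × 260, A = 2 080 mm², y = 148 mm, Ī = 11 717 333 mm⁴.
Top flange: 160 × 18, A = 2 880 mm², y = 287 mm, Ī = 77 760 mm⁴.
By symmetry the centroid is at mid-height, ȳ = 148 mm.
Transfer each piece to the centroidal x-axis using Ī + A·d² with d = y − 148:
  bottom flange: d = -139 mm → contributes +55 722 240 mm⁴
  web: d = 0 mm → contributes +11 717 333 mm⁴
  top flange: d = 139 mm → contributes +55 722 240 mm⁴
Total I = 123 161 813 mm⁴.
Radius of gyration: k = √(I/A) = √(123 161 813 / 7 840) = 125.3372 mm.

k_x ≈ 125.34 mm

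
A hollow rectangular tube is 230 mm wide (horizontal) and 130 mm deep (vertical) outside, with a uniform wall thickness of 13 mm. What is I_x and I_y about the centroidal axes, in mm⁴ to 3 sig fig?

I_x ≈ 2.30 × 10⁷ mm⁴, I_y ≈ 5.82 × 10⁷ mm⁴

Break the section into simple shapes (no overlaps), measuring from the bottom-left corner of the bounding box.
Outer rectangle: 230 × 130, A = 29 900 mm², y = 65 mm, Ī = 42 109 167 mm⁴.
Inner void (subtracted): 204 × 104, A = 21 216 mm², y = 65 mm, Ī = 19 122 688 mm⁴.
By symmetry the centroid is at mid-height, ȳ = 65 mm.
All pieces are centred on the centroidal x-axis, so I = ΣĪ (holes subtracted) = 22 986 479 mm⁴.
Repeating about the centroidal y-axis gives I_y = 58 232 079 mm⁴.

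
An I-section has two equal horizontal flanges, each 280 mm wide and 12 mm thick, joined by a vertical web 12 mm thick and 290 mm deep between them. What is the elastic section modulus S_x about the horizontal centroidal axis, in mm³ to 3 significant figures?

Decompose the section into non-overlapping parts with the origin at the bottom-left of its bounding rectangle.
Bottom flange: 280 × 12, A = 3 360 mm², y = 6 mm, Ī = 40 320 mm⁴.
Web: 12 × 290, A = 3 480 mm², y = 157 mm, Ī = 24 389 000 mm⁴.
Top flange: 280 × 12, A = 3 360 mm², y = 308 mm, Ī = 40 320 mm⁴.
By symmetry the centroid is at mid-height, ȳ = 157 mm.
Transfer each piece to the horizontal centroidal axis using Ī + A·d² with d = y − 157:
  bottom flange: d = -151 mm → contributes +76 651 680 mm⁴
  web: d = 0 mm → contributes +24 389 000 mm⁴
  top flange: d = 151 mm → contributes +76 651 680 mm⁴
Total I = 177 692 360 mm⁴.
Extreme fibre distance c = 157 mm; S = I/c = 1 131 798 mm³.

S_x ≈ 1.13 × 10⁶ mm³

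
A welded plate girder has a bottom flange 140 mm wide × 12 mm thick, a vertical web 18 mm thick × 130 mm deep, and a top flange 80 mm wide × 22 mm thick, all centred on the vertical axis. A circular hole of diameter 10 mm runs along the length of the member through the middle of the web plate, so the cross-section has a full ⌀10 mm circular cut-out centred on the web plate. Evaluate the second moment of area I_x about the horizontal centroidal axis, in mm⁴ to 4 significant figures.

I_x ≈ 2.198 × 10⁷ mm⁴

Decompose the section into non-overlapping parts with the origin at the bottom-left of its bounding rectangle.
Bottom plate: 140 × 12, A = 1 680 mm², y = 6 mm, Ī = 20 160 mm⁴.
Web plate: 18 × 130, A = 2 340 mm², y = 77 mm, Ī = 3 295 500 mm⁴.
Top plate: 80 × 22, A = 1 760 mm², y = 153 mm, Ī = 70986.7 mm⁴.
Hole (subtracted): ⌀10, A = 78.5398 mm², y = 77 mm, Ī = 490.874 mm⁴.
Centroid: ȳ = ΣA·y / ΣA = 79.5397 mm.
Transfer each piece to the horizontal centroidal axis using Ī + A·d² with d = y − 79.5397:
  bottom plate: d = -73.5397 mm → contributes +9 105 747 mm⁴
  web plate: d = -2.5397 mm → contributes +3 310 593 mm⁴
  top plate: d = 73.4603 mm → contributes +9 568 678 mm⁴
  hole: d = -2.5397 mm → contributes −997.462 mm⁴
Total I = 21 984 021 mm⁴.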